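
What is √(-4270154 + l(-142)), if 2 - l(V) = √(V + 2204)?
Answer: √(-4270152 - √2062) ≈ 2066.4*I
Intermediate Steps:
l(V) = 2 - √(2204 + V) (l(V) = 2 - √(V + 2204) = 2 - √(2204 + V))
√(-4270154 + l(-142)) = √(-4270154 + (2 - √(2204 - 142))) = √(-4270154 + (2 - √2062)) = √(-4270152 - √2062)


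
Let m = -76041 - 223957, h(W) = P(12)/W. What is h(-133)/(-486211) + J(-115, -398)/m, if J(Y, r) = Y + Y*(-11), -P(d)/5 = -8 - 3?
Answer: -3379521480/881804071267 ≈ -0.0038325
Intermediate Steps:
P(d) = 55 (P(d) = -5*(-8 - 3) = -5*(-11) = 55)
h(W) = 55/W
J(Y, r) = -10*Y (J(Y, r) = Y - 11*Y = -10*Y)
m = -299998
h(-133)/(-486211) + J(-115, -398)/m = (55/(-133))/(-486211) - 10*(-115)/(-299998) = (55*(-1/133))*(-1/486211) + 1150*(-1/299998) = -55/133*(-1/486211) - 575/149999 = 5/5878733 - 575/149999 = -3379521480/881804071267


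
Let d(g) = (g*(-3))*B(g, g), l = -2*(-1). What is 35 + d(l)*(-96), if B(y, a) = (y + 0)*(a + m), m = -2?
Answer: 35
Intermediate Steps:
l = 2
B(y, a) = y*(-2 + a) (B(y, a) = (y + 0)*(a - 2) = y*(-2 + a))
d(g) = -3*g**2*(-2 + g) (d(g) = (g*(-3))*(g*(-2 + g)) = (-3*g)*(g*(-2 + g)) = -3*g**2*(-2 + g))
35 + d(l)*(-96) = 35 + (3*2**2*(2 - 1*2))*(-96) = 35 + (3*4*(2 - 2))*(-96) = 35 + (3*4*0)*(-96) = 35 + 0*(-96) = 35 + 0 = 35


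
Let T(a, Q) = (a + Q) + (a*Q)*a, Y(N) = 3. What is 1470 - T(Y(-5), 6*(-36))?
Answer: 3627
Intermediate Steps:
T(a, Q) = Q + a + Q*a² (T(a, Q) = (Q + a) + (Q*a)*a = (Q + a) + Q*a² = Q + a + Q*a²)
1470 - T(Y(-5), 6*(-36)) = 1470 - (6*(-36) + 3 + (6*(-36))*3²) = 1470 - (-216 + 3 - 216*9) = 1470 - (-216 + 3 - 1944) = 1470 - 1*(-2157) = 1470 + 2157 = 3627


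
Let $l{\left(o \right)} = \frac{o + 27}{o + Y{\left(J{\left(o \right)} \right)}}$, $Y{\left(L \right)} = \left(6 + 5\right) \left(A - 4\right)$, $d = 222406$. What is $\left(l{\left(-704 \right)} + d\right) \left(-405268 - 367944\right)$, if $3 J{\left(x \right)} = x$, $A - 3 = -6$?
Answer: $- \frac{12209703740796}{71} \approx -1.7197 \cdot 10^{11}$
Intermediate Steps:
$A = -3$ ($A = 3 - 6 = -3$)
$J{\left(x \right)} = \frac{x}{3}$
$Y{\left(L \right)} = -77$ ($Y{\left(L \right)} = \left(6 + 5\right) \left(-3 - 4\right) = 11 \left(-7\right) = -77$)
$l{\left(o \right)} = \frac{27 + o}{-77 + o}$ ($l{\left(o \right)} = \frac{o + 27}{o - 77} = \frac{27 + o}{-77 + o}$)
$\left(l{\left(-704 \right)} + d\right) \left(-405268 - 367944\right) = \left(\frac{27 - 704}{-77 - 704} + 222406\right) \left(-405268 - 367944\right) = \left(\frac{1}{-781} \left(-677\right) + 222406\right) \left(-773212\right) = \left(\left(- \frac{1}{781}\right) \left(-677\right) + 222406\right) \left(-773212\right) = \left(\frac{677}{781} + 222406\right) \left(-773212\right) = \frac{173699763}{781} \left(-773212\right) = - \frac{12209703740796}{71}$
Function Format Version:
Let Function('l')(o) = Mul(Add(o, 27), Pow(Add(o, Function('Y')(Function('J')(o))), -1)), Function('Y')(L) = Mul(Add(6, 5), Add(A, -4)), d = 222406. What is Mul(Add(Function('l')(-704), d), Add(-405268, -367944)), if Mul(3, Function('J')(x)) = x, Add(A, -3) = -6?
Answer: Rational(-12209703740796, 71) ≈ -1.7197e+11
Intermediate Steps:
A = -3 (A = Add(3, -6) = -3)
Function('J')(x) = Mul(Rational(1, 3), x)
Function('Y')(L) = -77 (Function('Y')(L) = Mul(Add(6, 5), Add(-3, -4)) = Mul(11, -7) = -77)
Function('l')(o) = Mul(Pow(Add(-77, o), -1), Add(27, o)) (Function('l')(o) = Mul(Add(o, 27), Pow(Add(o, -77), -1)) = Mul(Add(27, o), Pow(Add(-77, o), -1)) = Mul(Pow(Add(-77, o), -1), Add(27, o)))
Mul(Add(Function('l')(-704), d), Add(-405268, -367944)) = Mul(Add(Mul(Pow(Add(-77, -704), -1), Add(27, -704)), 222406), Add(-405268, -367944)) = Mul(Add(Mul(Pow(-781, -1), -677), 222406), -773212) = Mul(Add(Mul(Rational(-1, 781), -677), 222406), -773212) = Mul(Add(Rational(677, 781), 222406), -773212) = Mul(Rational(173699763, 781), -773212) = Rational(-12209703740796, 71)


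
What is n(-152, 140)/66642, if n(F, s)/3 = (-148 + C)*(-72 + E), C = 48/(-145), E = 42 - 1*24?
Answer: 580716/1610515 ≈ 0.36058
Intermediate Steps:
E = 18 (E = 42 - 24 = 18)
C = -48/145 (C = 48*(-1/145) = -48/145 ≈ -0.33103)
n(F, s) = 3484296/145 (n(F, s) = 3*((-148 - 48/145)*(-72 + 18)) = 3*(-21508/145*(-54)) = 3*(1161432/145) = 3484296/145)
n(-152, 140)/66642 = (3484296/145)/66642 = (3484296/145)*(1/66642) = 580716/1610515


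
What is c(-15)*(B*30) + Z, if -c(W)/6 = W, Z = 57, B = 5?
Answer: 13557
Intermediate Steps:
c(W) = -6*W
c(-15)*(B*30) + Z = (-6*(-15))*(5*30) + 57 = 90*150 + 57 = 13500 + 57 = 13557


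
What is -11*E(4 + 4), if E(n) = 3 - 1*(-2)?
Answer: -55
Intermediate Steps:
E(n) = 5 (E(n) = 3 + 2 = 5)
-11*E(4 + 4) = -11*5 = -55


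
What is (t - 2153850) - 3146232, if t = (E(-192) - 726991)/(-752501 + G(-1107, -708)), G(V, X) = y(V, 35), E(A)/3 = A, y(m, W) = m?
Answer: -3994183468289/753608 ≈ -5.3001e+6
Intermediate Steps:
E(A) = 3*A
G(V, X) = V
t = 727567/753608 (t = (3*(-192) - 726991)/(-752501 - 1107) = (-576 - 726991)/(-753608) = -727567*(-1/753608) = 727567/753608 ≈ 0.96544)
(t - 2153850) - 3146232 = (727567/753608 - 2153850) - 3146232 = -1623157863233/753608 - 3146232 = -3994183468289/753608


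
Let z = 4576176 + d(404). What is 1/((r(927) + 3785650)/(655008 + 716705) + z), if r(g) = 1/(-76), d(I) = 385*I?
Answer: 104250188/493282570272007 ≈ 2.1134e-7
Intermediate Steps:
r(g) = -1/76
z = 4731716 (z = 4576176 + 385*404 = 4576176 + 155540 = 4731716)
1/((r(927) + 3785650)/(655008 + 716705) + z) = 1/((-1/76 + 3785650)/(655008 + 716705) + 4731716) = 1/((287709399/76)/1371713 + 4731716) = 1/((287709399/76)*(1/1371713) + 4731716) = 1/(287709399/104250188 + 4731716) = 1/(493282570272007/104250188) = 104250188/493282570272007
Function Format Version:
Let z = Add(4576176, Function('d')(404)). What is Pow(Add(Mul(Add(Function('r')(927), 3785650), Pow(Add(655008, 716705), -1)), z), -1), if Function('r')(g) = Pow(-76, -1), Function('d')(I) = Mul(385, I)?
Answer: Rational(104250188, 493282570272007) ≈ 2.1134e-7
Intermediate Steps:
Function('r')(g) = Rational(-1, 76)
z = 4731716 (z = Add(4576176, Mul(385, 404)) = Add(4576176, 155540) = 4731716)
Pow(Add(Mul(Add(Function('r')(927), 3785650), Pow(Add(655008, 716705), -1)), z), -1) = Pow(Add(Mul(Add(Rational(-1, 76), 3785650), Pow(Add(655008, 716705), -1)), 4731716), -1) = Pow(Add(Mul(Rational(287709399, 76), Pow(1371713, -1)), 4731716), -1) = Pow(Add(Mul(Rational(287709399, 76), Rational(1, 1371713)), 4731716), -1) = Pow(Add(Rational(287709399, 104250188), 4731716), -1) = Pow(Rational(493282570272007, 104250188), -1) = Rational(104250188, 493282570272007)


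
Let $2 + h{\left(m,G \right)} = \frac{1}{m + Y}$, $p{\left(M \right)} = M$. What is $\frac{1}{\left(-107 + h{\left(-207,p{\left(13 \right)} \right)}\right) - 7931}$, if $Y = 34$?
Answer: $- \frac{173}{1390921} \approx -0.00012438$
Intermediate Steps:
$h{\left(m,G \right)} = -2 + \frac{1}{34 + m}$ ($h{\left(m,G \right)} = -2 + \frac{1}{m + 34} = -2 + \frac{1}{34 + m}$)
$\frac{1}{\left(-107 + h{\left(-207,p{\left(13 \right)} \right)}\right) - 7931} = \frac{1}{\left(-107 + \frac{-67 - -414}{34 - 207}\right) - 7931} = \frac{1}{\left(-107 + \frac{-67 + 414}{-173}\right) - 7931} = \frac{1}{\left(-107 - \frac{347}{173}\right) - 7931} = \frac{1}{- \frac{18858}{173} - 7931} = \frac{1}{- \frac{1390921}{173}} = - \frac{173}{1390921}$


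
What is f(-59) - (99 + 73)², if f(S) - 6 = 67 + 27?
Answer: -29484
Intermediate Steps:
f(S) = 100 (f(S) = 6 + (67 + 27) = 6 + 94 = 100)
f(-59) - (99 + 73)² = 100 - (99 + 73)² = 100 - 1*172² = 100 - 1*29584 = 100 - 29584 = -29484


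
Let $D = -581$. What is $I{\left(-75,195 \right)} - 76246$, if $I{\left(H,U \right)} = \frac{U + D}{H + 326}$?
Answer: $- \frac{19138132}{251} \approx -76248.0$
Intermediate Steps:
$I{\left(H,U \right)} = \frac{-581 + U}{326 + H}$ ($I{\left(H,U \right)} = \frac{U - 581}{H + 326} = \frac{-581 + U}{326 + H}$)
$I{\left(-75,195 \right)} - 76246 = \frac{-581 + 195}{326 - 75} - 76246 = \frac{1}{251} \left(-386\right) - 76246 = - \frac{386}{251} - 76246 = - \frac{19138132}{251}$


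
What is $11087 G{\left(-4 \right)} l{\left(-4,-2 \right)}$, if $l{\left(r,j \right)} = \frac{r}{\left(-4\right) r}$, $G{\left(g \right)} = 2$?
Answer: $- \frac{11087}{2} \approx -5543.5$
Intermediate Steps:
$l{\left(r,j \right)} = - \frac{1}{4}$ ($l{\left(r,j \right)} = r \left(- \frac{1}{4 r}\right) = - \frac{1}{4}$)
$11087 G{\left(-4 \right)} l{\left(-4,-2 \right)} = 11087 \cdot 2 \left(- \frac{1}{4}\right) = 11087 \left(- \frac{1}{2}\right) = - \frac{11087}{2}$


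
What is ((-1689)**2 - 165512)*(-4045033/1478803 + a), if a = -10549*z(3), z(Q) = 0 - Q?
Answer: 125749647523399172/1478803 ≈ 8.5035e+10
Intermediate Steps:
z(Q) = -Q
a = 31647 (a = -(-10549)*3 = -10549*(-3) = 31647)
((-1689)**2 - 165512)*(-4045033/1478803 + a) = ((-1689)**2 - 165512)*(-4045033/1478803 + 31647) = (2852721 - 165512)*(-4045033*1/1478803 + 31647) = 2687209*(-4045033/1478803 + 31647) = 2687209*(46795633508/1478803) = 125749647523399172/1478803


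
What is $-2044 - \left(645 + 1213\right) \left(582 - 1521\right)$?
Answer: $1742618$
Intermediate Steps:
$-2044 - \left(645 + 1213\right) \left(582 - 1521\right) = -2044 - 1858 \left(-939\right) = -2044 - -1744662 = -2044 + 1744662 = 1742618$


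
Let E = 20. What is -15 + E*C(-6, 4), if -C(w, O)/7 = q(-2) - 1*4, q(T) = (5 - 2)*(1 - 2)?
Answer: 965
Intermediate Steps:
q(T) = -3 (q(T) = 3*(-1) = -3)
C(w, O) = 49 (C(w, O) = -7*(-3 - 1*4) = -7*(-3 - 4) = -7*(-7) = 49)
-15 + E*C(-6, 4) = -15 + 20*49 = -15 + 980 = 965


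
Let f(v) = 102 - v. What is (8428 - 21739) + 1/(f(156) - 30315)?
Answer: -404241760/30369 ≈ -13311.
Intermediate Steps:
(8428 - 21739) + 1/(f(156) - 30315) = (8428 - 21739) + 1/((102 - 1*156) - 30315) = -13311 + 1/((102 - 156) - 30315) = -13311 + 1/(-54 - 30315) = -13311 + 1/(-30369) = -13311 - 1/30369 = -404241760/30369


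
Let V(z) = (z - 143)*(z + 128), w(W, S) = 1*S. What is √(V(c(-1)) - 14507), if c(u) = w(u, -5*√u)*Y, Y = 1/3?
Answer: √(-295324 + 225*I)/3 ≈ 0.069005 + 181.15*I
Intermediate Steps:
w(W, S) = S
Y = ⅓ ≈ 0.33333
c(u) = -5*√u/3 (c(u) = -5*√u*(⅓) = -5*√u/3)
V(z) = (-143 + z)*(128 + z)
√(V(c(-1)) - 14507) = √((-18304 + (-5*I/3)² - (-25)*√(-1)) - 14507) = √((-18304 + (-5*I/3)² - (-25)*I) - 14507) = √((-18304 - 25/9 + 25*I) - 14507) = √((-164761/9 + 25*I) - 14507) = √(-295324/9 + 25*I)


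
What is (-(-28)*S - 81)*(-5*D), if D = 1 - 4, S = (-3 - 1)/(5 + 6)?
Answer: -15045/11 ≈ -1367.7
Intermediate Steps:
S = -4/11 ≈ -0.36364
D = -3
(-(-28)*S - 81)*(-5*D) = (-(-28)*(-4)/11 - 81)*(-5*(-3)) = (-1*112/11 - 81)*15 = (-112/11 - 81)*15 = -1003/11*15 = -15045/11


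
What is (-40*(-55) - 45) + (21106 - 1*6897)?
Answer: 16364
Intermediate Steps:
(-40*(-55) - 45) + (21106 - 1*6897) = (2200 - 45) + (21106 - 6897) = 2155 + 14209 = 16364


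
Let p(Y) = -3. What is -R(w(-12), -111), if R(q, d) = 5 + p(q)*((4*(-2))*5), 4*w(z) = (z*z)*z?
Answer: -125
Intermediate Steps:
w(z) = z³/4 (w(z) = ((z*z)*z)/4 = (z²*z)/4 = z³/4)
R(q, d) = 125 (R(q, d) = 5 - 3*4*(-2)*5 = 5 - (-24)*5 = 5 - 3*(-40) = 5 + 120 = 125)
-R(w(-12), -111) = -1*125 = -125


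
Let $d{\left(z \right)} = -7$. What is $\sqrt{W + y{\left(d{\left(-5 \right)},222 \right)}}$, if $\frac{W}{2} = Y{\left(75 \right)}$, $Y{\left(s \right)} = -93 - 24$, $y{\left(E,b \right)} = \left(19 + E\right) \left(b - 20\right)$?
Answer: $\sqrt{2190} \approx 46.797$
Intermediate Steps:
$y{\left(E,b \right)} = \left(-20 + b\right) \left(19 + E\right)$ ($y{\left(E,b \right)} = \left(19 + E\right) \left(-20 + b\right) = \left(-20 + b\right) \left(19 + E\right)$)
$Y{\left(s \right)} = -117$
$W = -234$ ($W = 2 \left(-117\right) = -234$)
$\sqrt{W + y{\left(d{\left(-5 \right)},222 \right)}} = \sqrt{-234 - -2424} = \sqrt{-234 + \left(-380 + 140 + 4218 - 1554\right)} = \sqrt{-234 + 2424} = \sqrt{2190}$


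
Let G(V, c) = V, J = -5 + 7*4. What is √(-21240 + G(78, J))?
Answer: I*√21162 ≈ 145.47*I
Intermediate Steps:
J = 23 (J = -5 + 28 = 23)
√(-21240 + G(78, J)) = √(-21240 + 78) = √(-21162) = I*√21162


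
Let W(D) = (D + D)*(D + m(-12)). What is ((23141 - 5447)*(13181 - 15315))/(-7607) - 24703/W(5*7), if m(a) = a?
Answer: 8657723977/1749610 ≈ 4948.4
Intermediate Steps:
W(D) = 2*D*(-12 + D) (W(D) = (D + D)*(D - 12) = (2*D)*(-12 + D) = 2*D*(-12 + D))
((23141 - 5447)*(13181 - 15315))/(-7607) - 24703/W(5*7) = ((23141 - 5447)*(13181 - 15315))/(-7607) - 24703*1/(70*(-12 + 5*7)) = (17694*(-2134))*(-1/7607) - 24703*1/(70*(-12 + 35)) = -37758996*(-1/7607) - 24703/(2*35*23) = 37758996/7607 - 24703/1610 = 37758996/7607 - 24703*1/1610 = 37758996/7607 - 3529/230 = 8657723977/1749610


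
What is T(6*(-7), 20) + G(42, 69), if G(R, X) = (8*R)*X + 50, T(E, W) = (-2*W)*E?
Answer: 24914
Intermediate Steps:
T(E, W) = -2*E*W
G(R, X) = 50 + 8*R*X (G(R, X) = 8*R*X + 50 = 50 + 8*R*X)
T(6*(-7), 20) + G(42, 69) = -2*6*(-7)*20 + (50 + 8*42*69) = -2*(-42)*20 + (50 + 23184) = 1680 + 23234 = 24914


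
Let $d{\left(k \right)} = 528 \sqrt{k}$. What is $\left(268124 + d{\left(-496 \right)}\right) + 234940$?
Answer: $503064 + 2112 i \sqrt{31} \approx 5.0306 \cdot 10^{5} + 11759.0 i$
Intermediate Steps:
$\left(268124 + d{\left(-496 \right)}\right) + 234940 = \left(268124 + 528 \sqrt{-496}\right) + 234940 = \left(268124 + 528 \cdot 4 i \sqrt{31}\right) + 234940 = \left(268124 + 2112 i \sqrt{31}\right) + 234940 = 503064 + 2112 i \sqrt{31}$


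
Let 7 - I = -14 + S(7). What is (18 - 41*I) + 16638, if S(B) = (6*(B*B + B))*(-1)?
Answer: 2019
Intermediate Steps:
S(B) = -6*B - 6*B² (S(B) = (6*(B² + B))*(-1) = (6*(B + B²))*(-1) = (6*B + 6*B²)*(-1) = -6*B - 6*B²)
I = 357 (I = 7 - (-14 - 6*7*(1 + 7)) = 7 - (-14 - 6*7*8) = 7 - (-14 - 336) = 7 - 1*(-350) = 7 + 350 = 357)
(18 - 41*I) + 16638 = (18 - 41*357) + 16638 = (18 - 14637) + 16638 = -14619 + 16638 = 2019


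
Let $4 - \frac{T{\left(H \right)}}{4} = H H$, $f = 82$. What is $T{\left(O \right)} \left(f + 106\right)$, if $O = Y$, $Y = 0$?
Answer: $3008$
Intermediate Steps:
$O = 0$
$T{\left(H \right)} = 16 - 4 H^{2}$ ($T{\left(H \right)} = 16 - 4 H H = 16 - 4 H^{2}$)
$T{\left(O \right)} \left(f + 106\right) = \left(16 - 4 \cdot 0^{2}\right) \left(82 + 106\right) = \left(16 - 0\right) 188 = \left(16 + 0\right) 188 = 16 \cdot 188 = 3008$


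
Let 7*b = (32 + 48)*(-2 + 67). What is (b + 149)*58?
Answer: 362094/7 ≈ 51728.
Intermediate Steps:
b = 5200/7 (b = ((32 + 48)*(-2 + 67))/7 = (80*65)/7 = (⅐)*5200 = 5200/7 ≈ 742.86)
(b + 149)*58 = (5200/7 + 149)*58 = (6243/7)*58 = 362094/7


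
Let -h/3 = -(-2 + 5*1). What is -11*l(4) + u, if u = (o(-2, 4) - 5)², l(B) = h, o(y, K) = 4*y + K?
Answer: -18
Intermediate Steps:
o(y, K) = K + 4*y
h = 9 (h = -(-3)*(-2 + 5*1) = -(-3)*(-2 + 5) = -(-3)*3 = -3*(-3) = 9)
l(B) = 9
u = 81 (u = ((4 + 4*(-2)) - 5)² = ((4 - 8) - 5)² = (-4 - 5)² = (-9)² = 81)
-11*l(4) + u = -11*9 + 81 = -99 + 81 = -18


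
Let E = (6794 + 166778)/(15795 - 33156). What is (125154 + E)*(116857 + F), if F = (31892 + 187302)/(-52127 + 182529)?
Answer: 613106964103570844/41924243 ≈ 1.4624e+10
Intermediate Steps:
E = -173572/17361 (E = 173572/(-17361) = 173572*(-1/17361) = -173572/17361 ≈ -9.9978)
F = 109597/65201 (F = 219194/130402 = 219194*(1/130402) = 109597/65201 ≈ 1.6809)
(125154 + E)*(116857 + F) = (125154 - 173572/17361)*(116857 + 109597/65201) = (2172625022/17361)*(7619302854/65201) = 613106964103570844/41924243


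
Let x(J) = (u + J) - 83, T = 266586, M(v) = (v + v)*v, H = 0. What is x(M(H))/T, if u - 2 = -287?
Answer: -184/133293 ≈ -0.0013804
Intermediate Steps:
u = -285 (u = 2 - 287 = -285)
M(v) = 2*v² (M(v) = (2*v)*v = 2*v²)
x(J) = -368 + J (x(J) = (-285 + J) - 83 = -368 + J)
x(M(H))/T = (-368 + 2*0²)/266586 = (-368 + 2*0)*(1/266586) = (-368 + 0)*(1/266586) = -368*1/266586 = -184/133293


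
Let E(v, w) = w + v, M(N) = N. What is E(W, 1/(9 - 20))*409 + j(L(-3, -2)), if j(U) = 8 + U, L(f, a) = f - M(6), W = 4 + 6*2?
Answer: 71564/11 ≈ 6505.8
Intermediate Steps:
W = 16 (W = 4 + 12 = 16)
L(f, a) = -6 + f (L(f, a) = f - 1*6 = f - 6 = -6 + f)
E(v, w) = v + w
E(W, 1/(9 - 20))*409 + j(L(-3, -2)) = (16 + 1/(9 - 20))*409 + (8 + (-6 - 3)) = (16 + 1/(-11))*409 + (8 - 9) = (16 - 1/11)*409 - 1 = (175/11)*409 - 1 = 71575/11 - 1 = 71564/11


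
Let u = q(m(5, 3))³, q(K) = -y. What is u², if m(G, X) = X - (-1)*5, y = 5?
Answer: 15625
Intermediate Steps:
m(G, X) = 5 + X (m(G, X) = X - 1*(-5) = X + 5 = 5 + X)
q(K) = -5 (q(K) = -1*5 = -5)
u = -125 (u = (-5)³ = -125)
u² = (-125)² = 15625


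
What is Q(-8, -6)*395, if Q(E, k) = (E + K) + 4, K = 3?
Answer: -395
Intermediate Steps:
Q(E, k) = 7 + E (Q(E, k) = (E + 3) + 4 = (3 + E) + 4 = 7 + E)
Q(-8, -6)*395 = (7 - 8)*395 = -1*395 = -395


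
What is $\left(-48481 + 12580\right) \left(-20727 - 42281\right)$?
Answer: $2262050208$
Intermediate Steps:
$\left(-48481 + 12580\right) \left(-20727 - 42281\right) = \left(-35901\right) \left(-63008\right) = 2262050208$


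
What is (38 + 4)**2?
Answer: 1764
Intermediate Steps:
(38 + 4)**2 = 42**2 = 1764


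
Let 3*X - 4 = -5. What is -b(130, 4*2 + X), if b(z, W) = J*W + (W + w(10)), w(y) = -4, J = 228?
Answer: -5255/3 ≈ -1751.7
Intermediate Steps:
X = -⅓ (X = 4/3 + (⅓)*(-5) = 4/3 - 5/3 = -⅓ ≈ -0.33333)
b(z, W) = -4 + 229*W (b(z, W) = 228*W + (W - 4) = 228*W + (-4 + W) = -4 + 229*W)
-b(130, 4*2 + X) = -(-4 + 229*(4*2 - ⅓)) = -(-4 + 229*(8 - ⅓)) = -(-4 + 229*(23/3)) = -(-4 + 5267/3) = -1*5255/3 = -5255/3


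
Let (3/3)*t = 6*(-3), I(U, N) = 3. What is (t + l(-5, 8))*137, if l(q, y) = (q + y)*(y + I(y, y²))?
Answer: 2055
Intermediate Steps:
l(q, y) = (3 + y)*(q + y) (l(q, y) = (q + y)*(y + 3) = (q + y)*(3 + y) = (3 + y)*(q + y))
t = -18 (t = 6*(-3) = -18)
(t + l(-5, 8))*137 = (-18 + (8² + 3*(-5) + 3*8 - 5*8))*137 = (-18 + (64 - 15 + 24 - 40))*137 = (-18 + 33)*137 = 15*137 = 2055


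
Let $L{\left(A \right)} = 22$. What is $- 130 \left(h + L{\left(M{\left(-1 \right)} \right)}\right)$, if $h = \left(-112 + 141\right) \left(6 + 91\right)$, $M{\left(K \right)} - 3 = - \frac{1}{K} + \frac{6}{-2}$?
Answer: $-368550$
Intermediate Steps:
$M{\left(K \right)} = - \frac{1}{K}$ ($M{\left(K \right)} = 3 + \left(- \frac{1}{K} + \frac{6}{-2}\right) = 3 + \left(- \frac{1}{K} + 6 \left(- \frac{1}{2}\right)\right) = 3 - \left(3 + \frac{1}{K}\right) = - \frac{1}{K}$)
$h = 2813$ ($h = 29 \cdot 97 = 2813$)
$- 130 \left(h + L{\left(M{\left(-1 \right)} \right)}\right) = - 130 \left(2813 + 22\right) = \left(-130\right) 2835 = -368550$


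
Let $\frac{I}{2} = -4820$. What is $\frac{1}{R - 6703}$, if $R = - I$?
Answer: $\frac{1}{2937} \approx 0.00034048$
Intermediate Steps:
$I = -9640$ ($I = 2 \left(-4820\right) = -9640$)
$R = 9640$ ($R = \left(-1\right) \left(-9640\right) = 9640$)
$\frac{1}{R - 6703} = \frac{1}{9640 - 6703} = \frac{1}{2937}$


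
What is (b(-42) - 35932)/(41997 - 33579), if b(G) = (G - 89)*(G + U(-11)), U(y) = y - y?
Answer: -15215/4209 ≈ -3.6149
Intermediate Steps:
U(y) = 0
b(G) = G*(-89 + G) (b(G) = (G - 89)*(G + 0) = (-89 + G)*G = G*(-89 + G))
(b(-42) - 35932)/(41997 - 33579) = (-42*(-89 - 42) - 35932)/(41997 - 33579) = (-42*(-131) - 35932)/8418 = (5502 - 35932)*(1/8418) = -30430*1/8418 = -15215/4209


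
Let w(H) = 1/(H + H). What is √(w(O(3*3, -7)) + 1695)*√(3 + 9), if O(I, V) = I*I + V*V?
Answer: √85936695/65 ≈ 142.62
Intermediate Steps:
O(I, V) = I² + V²
w(H) = 1/(2*H)
√(w(O(3*3, -7)) + 1695)*√(3 + 9) = √(1/(2*((3*3)² + (-7)²)) + 1695)*√(3 + 9) = √(1/(2*(9² + 49)) + 1695)*√12 = √(1/(2*(81 + 49)) + 1695)*(2*√3) = √((½)/130 + 1695)*(2*√3) = √((½)*(1/130) + 1695)*(2*√3) = √(1/260 + 1695)*(2*√3) = √(440701/260)*(2*√3) = (√28645565/130)*(2*√3) = √85936695/65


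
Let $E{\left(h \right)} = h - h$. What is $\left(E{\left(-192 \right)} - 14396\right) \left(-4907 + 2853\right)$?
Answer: $29569384$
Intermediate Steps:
$E{\left(h \right)} = 0$
$\left(E{\left(-192 \right)} - 14396\right) \left(-4907 + 2853\right) = \left(0 - 14396\right) \left(-4907 + 2853\right) = \left(-14396\right) \left(-2054\right) = 29569384$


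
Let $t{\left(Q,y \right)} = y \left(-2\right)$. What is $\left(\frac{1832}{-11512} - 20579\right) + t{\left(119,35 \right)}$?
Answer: $- \frac{29714140}{1439} \approx -20649.0$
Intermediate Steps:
$t{\left(Q,y \right)} = - 2 y$
$\left(\frac{1832}{-11512} - 20579\right) + t{\left(119,35 \right)} = \left(\frac{1832}{-11512} - 20579\right) - 70 = \left(1832 \left(- \frac{1}{11512}\right) - 20579\right) - 70 = \left(- \frac{229}{1439} - 20579\right) - 70 = - \frac{29613410}{1439} - 70 = - \frac{29714140}{1439}$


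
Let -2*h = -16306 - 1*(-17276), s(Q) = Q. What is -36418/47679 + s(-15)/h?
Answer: -3389509/4624863 ≈ -0.73289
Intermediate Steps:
h = -485 (h = -(-16306 - 1*(-17276))/2 = -(-16306 + 17276)/2 = -½*970 = -485)
-36418/47679 + s(-15)/h = -36418/47679 - 15/(-485) = -36418*1/47679 - 15*(-1/485) = -36418/47679 + 3/97 = -3389509/4624863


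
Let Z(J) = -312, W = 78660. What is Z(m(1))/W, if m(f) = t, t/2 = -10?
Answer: -26/6555 ≈ -0.0039664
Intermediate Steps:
t = -20 (t = 2*(-10) = -20)
m(f) = -20
Z(m(1))/W = -312/78660 = -312*1/78660 = -26/6555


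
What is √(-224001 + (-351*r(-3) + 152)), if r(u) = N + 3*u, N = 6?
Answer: 2*I*√55699 ≈ 472.01*I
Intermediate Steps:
r(u) = 6 + 3*u
√(-224001 + (-351*r(-3) + 152)) = √(-224001 + (-351*(6 + 3*(-3)) + 152)) = √(-224001 + (-351*(6 - 9) + 152)) = √(-224001 + (-351*(-3) + 152)) = √(-224001 + (1053 + 152)) = √(-224001 + 1205) = √(-222796) = 2*I*√55699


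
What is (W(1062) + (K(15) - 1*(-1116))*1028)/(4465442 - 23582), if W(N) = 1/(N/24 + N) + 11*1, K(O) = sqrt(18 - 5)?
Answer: 5076621079/19655230500 + 257*sqrt(13)/1110465 ≈ 0.25912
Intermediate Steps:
K(O) = sqrt(13)
W(N) = 11 + 24/(25*N) (W(N) = 1/(N*(1/24) + N) + 11 = 1/(N/24 + N) + 11 = 1/(25*N/24) + 11 = 24/(25*N) + 11 = 11 + 24/(25*N))
(W(1062) + (K(15) - 1*(-1116))*1028)/(4465442 - 23582) = ((11 + (24/25)/1062) + (sqrt(13) - 1*(-1116))*1028)/(4465442 - 23582) = ((11 + (24/25)*(1/1062)) + (sqrt(13) + 1116)*1028)/4441860 = ((11 + 4/4425) + (1116 + sqrt(13))*1028)*(1/4441860) = (48679/4425 + (1147248 + 1028*sqrt(13)))*(1/4441860) = (5076621079/4425 + 1028*sqrt(13))*(1/4441860) = 5076621079/19655230500 + 257*sqrt(13)/1110465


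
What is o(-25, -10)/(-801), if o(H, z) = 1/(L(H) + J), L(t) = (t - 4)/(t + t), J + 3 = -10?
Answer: 50/497421 ≈ 0.00010052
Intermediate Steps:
J = -13 (J = -3 - 10 = -13)
L(t) = (-4 + t)/(2*t) (L(t) = (-4 + t)/((2*t)) = (-4 + t)*(1/(2*t)) = (-4 + t)/(2*t))
o(H, z) = 1/(-13 + (-4 + H)/(2*H)) (o(H, z) = 1/((-4 + H)/(2*H) - 13) = 1/(-13 + (-4 + H)/(2*H)))
o(-25, -10)/(-801) = -2*(-25)/(4 + 25*(-25))/(-801) = -2*(-25)/(4 - 625)*(-1/801) = -2*(-25)/(-621)*(-1/801) = -2*(-25)*(-1/621)*(-1/801) = -50/621*(-1/801) = 50/497421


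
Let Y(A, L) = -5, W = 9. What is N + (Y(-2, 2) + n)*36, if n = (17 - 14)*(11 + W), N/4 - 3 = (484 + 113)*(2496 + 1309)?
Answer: 9088332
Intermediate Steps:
N = 9086352 (N = 12 + 4*((484 + 113)*(2496 + 1309)) = 12 + 4*(597*3805) = 12 + 4*2271585 = 12 + 9086340 = 9086352)
n = 60 (n = (17 - 14)*(11 + 9) = 3*20 = 60)
N + (Y(-2, 2) + n)*36 = 9086352 + (-5 + 60)*36 = 9086352 + 55*36 = 9086352 + 1980 = 9088332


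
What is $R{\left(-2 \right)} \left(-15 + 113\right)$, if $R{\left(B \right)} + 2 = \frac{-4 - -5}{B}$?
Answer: $-245$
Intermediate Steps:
$R{\left(B \right)} = -2 + \frac{1}{B}$ ($R{\left(B \right)} = -2 + \frac{-4 - -5}{B} = -2 + \frac{-4 + 5}{B} = -2 + 1 \frac{1}{B} = -2 + \frac{1}{B}$)
$R{\left(-2 \right)} \left(-15 + 113\right) = \left(-2 + \frac{1}{-2}\right) \left(-15 + 113\right) = \left(-2 - \frac{1}{2}\right) 98 = \left(- \frac{5}{2}\right) 98 = -245$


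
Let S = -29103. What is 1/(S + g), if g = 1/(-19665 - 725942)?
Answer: -745607/21699400522 ≈ -3.4361e-5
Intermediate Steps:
g = -1/745607 (g = 1/(-745607) = -1/745607 ≈ -1.3412e-6)
1/(S + g) = 1/(-29103 - 1/745607) = 1/(-21699400522/745607) = -745607/21699400522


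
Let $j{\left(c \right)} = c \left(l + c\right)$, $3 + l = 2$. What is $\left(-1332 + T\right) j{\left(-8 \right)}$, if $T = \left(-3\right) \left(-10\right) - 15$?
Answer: $-94824$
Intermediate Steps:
$l = -1$ ($l = -3 + 2 = -1$)
$j{\left(c \right)} = c \left(-1 + c\right)$
$T = 15$ ($T = 30 - 15 = 15$)
$\left(-1332 + T\right) j{\left(-8 \right)} = \left(-1332 + 15\right) \left(- 8 \left(-1 - 8\right)\right) = - 1317 \left(\left(-8\right) \left(-9\right)\right) = \left(-1317\right) 72 = -94824$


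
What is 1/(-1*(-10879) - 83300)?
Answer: -1/72421 ≈ -1.3808e-5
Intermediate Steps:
1/(-1*(-10879) - 83300) = 1/(10879 - 83300) = 1/(-72421) = -1/72421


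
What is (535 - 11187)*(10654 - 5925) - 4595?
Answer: -50377903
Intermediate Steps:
(535 - 11187)*(10654 - 5925) - 4595 = -10652*4729 - 4595 = -50373308 - 4595 = -50377903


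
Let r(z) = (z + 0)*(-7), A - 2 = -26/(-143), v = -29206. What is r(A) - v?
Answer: 321098/11 ≈ 29191.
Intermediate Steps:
A = 24/11 (A = 2 - 26/(-143) = 2 - 26*(-1/143) = 2 + 2/11 = 24/11 ≈ 2.1818)
r(z) = -7*z (r(z) = z*(-7) = -7*z)
r(A) - v = -7*24/11 - 1*(-29206) = -168/11 + 29206 = 321098/11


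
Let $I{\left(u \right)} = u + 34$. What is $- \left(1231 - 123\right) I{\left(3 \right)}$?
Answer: $-40996$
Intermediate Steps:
$I{\left(u \right)} = 34 + u$
$- \left(1231 - 123\right) I{\left(3 \right)} = - \left(1231 - 123\right) \left(34 + 3\right) = - 1108 \cdot 37 = \left(-1\right) 40996 = -40996$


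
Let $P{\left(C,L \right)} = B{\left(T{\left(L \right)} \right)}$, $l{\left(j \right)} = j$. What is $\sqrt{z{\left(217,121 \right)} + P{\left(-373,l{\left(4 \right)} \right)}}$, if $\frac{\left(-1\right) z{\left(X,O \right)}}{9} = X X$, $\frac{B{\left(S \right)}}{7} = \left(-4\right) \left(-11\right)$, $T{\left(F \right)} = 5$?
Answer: $i \sqrt{423493} \approx 650.76 i$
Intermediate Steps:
$B{\left(S \right)} = 308$ ($B{\left(S \right)} = 7 \left(\left(-4\right) \left(-11\right)\right) = 7 \cdot 44 = 308$)
$z{\left(X,O \right)} = - 9 X^{2}$ ($z{\left(X,O \right)} = - 9 X X = - 9 X^{2}$)
$P{\left(C,L \right)} = 308$
$\sqrt{z{\left(217,121 \right)} + P{\left(-373,l{\left(4 \right)} \right)}} = \sqrt{- 9 \cdot 217^{2} + 308} = \sqrt{\left(-9\right) 47089 + 308} = \sqrt{-423801 + 308} = \sqrt{-423493} = i \sqrt{423493}$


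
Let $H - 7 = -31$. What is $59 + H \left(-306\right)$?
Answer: $7403$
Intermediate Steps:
$H = -24$ ($H = 7 - 31 = -24$)
$59 + H \left(-306\right) = 59 - -7344 = 59 + 7344 = 7403$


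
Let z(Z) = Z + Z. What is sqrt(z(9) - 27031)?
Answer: I*sqrt(27013) ≈ 164.36*I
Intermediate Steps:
z(Z) = 2*Z
sqrt(z(9) - 27031) = sqrt(2*9 - 27031) = sqrt(18 - 27031) = sqrt(-27013) = I*sqrt(27013)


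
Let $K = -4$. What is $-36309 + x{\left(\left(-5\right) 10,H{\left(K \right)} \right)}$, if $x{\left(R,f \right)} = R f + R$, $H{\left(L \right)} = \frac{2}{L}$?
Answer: $-36334$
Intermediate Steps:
$x{\left(R,f \right)} = R + R f$
$-36309 + x{\left(\left(-5\right) 10,H{\left(K \right)} \right)} = -36309 + \left(-5\right) 10 \left(1 + \frac{2}{-4}\right) = -36309 - 50 \left(1 + 2 \left(- \frac{1}{4}\right)\right) = -36309 - 50 \left(1 - \frac{1}{2}\right) = -36309 - 25 = -36334$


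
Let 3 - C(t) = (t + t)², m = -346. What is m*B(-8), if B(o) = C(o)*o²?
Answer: 5602432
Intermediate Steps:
C(t) = 3 - 4*t² (C(t) = 3 - (t + t)² = 3 - (2*t)² = 3 - 4*t²)
B(o) = o²*(3 - 4*o²) (B(o) = (3 - 4*o²)*o² = o²*(3 - 4*o²))
m*B(-8) = -346*(-8)²*(3 - 4*(-8)²) = -22144*(3 - 4*64) = -22144*(3 - 256) = -22144*(-253) = -346*(-16192) = 5602432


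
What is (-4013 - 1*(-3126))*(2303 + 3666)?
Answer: -5294503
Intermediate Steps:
(-4013 - 1*(-3126))*(2303 + 3666) = (-4013 + 3126)*5969 = -887*5969 = -5294503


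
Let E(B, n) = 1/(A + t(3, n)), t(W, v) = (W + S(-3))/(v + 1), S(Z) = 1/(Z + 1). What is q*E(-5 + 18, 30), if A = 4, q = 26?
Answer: 1612/253 ≈ 6.3715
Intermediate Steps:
S(Z) = 1/(1 + Z)
t(W, v) = (-½ + W)/(1 + v) (t(W, v) = (W + 1/(1 - 3))/(v + 1) = (W + 1/(-2))/(1 + v) = (W - ½)/(1 + v) = (-½ + W)/(1 + v))
E(B, n) = 1/(4 + 5/(2*(1 + n))) (E(B, n) = 1/(4 + (-½ + 3)/(1 + n)) = 1/(4 + (5/2)/(1 + n)) = 1/(4 + 5/(2*(1 + n))))
q*E(-5 + 18, 30) = 26*(2*(1 + 30)/(13 + 8*30)) = 26*(2*31/(13 + 240)) = 26*(2*31/253) = 26*(2*(1/253)*31) = 26*(62/253) = 1612/253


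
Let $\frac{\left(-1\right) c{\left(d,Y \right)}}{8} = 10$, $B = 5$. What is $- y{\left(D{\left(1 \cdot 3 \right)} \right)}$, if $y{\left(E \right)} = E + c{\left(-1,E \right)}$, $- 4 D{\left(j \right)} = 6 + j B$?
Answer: $\frac{341}{4} \approx 85.25$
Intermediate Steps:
$D{\left(j \right)} = - \frac{3}{2} - \frac{5 j}{4}$ ($D{\left(j \right)} = - \frac{6 + j 5}{4} = - \frac{6 + 5 j}{4} = - \frac{3}{2} - \frac{5 j}{4}$)
$c{\left(d,Y \right)} = -80$ ($c{\left(d,Y \right)} = \left(-8\right) 10 = -80$)
$y{\left(E \right)} = -80 + E$ ($y{\left(E \right)} = E - 80 = -80 + E$)
$- y{\left(D{\left(1 \cdot 3 \right)} \right)} = - (-80 - \left(\frac{3}{2} + \frac{5 \cdot 1 \cdot 3}{4}\right)) = - (-80 - \frac{21}{4}) = \left(-1\right) \left(- \frac{341}{4}\right) = \frac{341}{4}$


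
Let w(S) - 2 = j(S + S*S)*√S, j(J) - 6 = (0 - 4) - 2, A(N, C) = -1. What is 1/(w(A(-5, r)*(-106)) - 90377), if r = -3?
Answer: -1/90375 ≈ -1.1065e-5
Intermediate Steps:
j(J) = 0 (j(J) = 6 + ((0 - 4) - 2) = 6 + (-4 - 2) = 6 - 6 = 0)
w(S) = 2 (w(S) = 2 + 0*√S = 2 + 0 = 2)
1/(w(A(-5, r)*(-106)) - 90377) = 1/(2 - 90377) = 1/(-90375) = -1/90375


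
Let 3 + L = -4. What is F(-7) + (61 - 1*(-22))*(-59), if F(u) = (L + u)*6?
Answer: -4981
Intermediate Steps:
L = -7 (L = -3 - 4 = -7)
F(u) = -42 + 6*u (F(u) = (-7 + u)*6 = -42 + 6*u)
F(-7) + (61 - 1*(-22))*(-59) = (-42 + 6*(-7)) + (61 - 1*(-22))*(-59) = (-42 - 42) + (61 + 22)*(-59) = -84 + 83*(-59) = -84 - 4897 = -4981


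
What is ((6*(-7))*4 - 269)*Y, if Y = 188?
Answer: -82156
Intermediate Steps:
((6*(-7))*4 - 269)*Y = ((6*(-7))*4 - 269)*188 = (-42*4 - 269)*188 = (-168 - 269)*188 = -437*188 = -82156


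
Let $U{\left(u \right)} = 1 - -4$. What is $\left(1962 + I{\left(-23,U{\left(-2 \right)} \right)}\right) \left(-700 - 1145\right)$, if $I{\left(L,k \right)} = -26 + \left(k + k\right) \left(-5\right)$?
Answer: $-3479670$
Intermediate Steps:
$U{\left(u \right)} = 5$ ($U{\left(u \right)} = 1 + 4 = 5$)
$I{\left(L,k \right)} = -26 - 10 k$ ($I{\left(L,k \right)} = -26 + 2 k \left(-5\right) = -26 - 10 k$)
$\left(1962 + I{\left(-23,U{\left(-2 \right)} \right)}\right) \left(-700 - 1145\right) = \left(1962 - 76\right) \left(-700 - 1145\right) = \left(1962 - 76\right) \left(-1845\right) = 1886 \left(-1845\right) = -3479670$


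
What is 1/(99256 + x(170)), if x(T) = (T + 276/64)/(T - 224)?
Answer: 864/85754395 ≈ 1.0075e-5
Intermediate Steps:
x(T) = (69/16 + T)/(-224 + T) (x(T) = (T + 276*(1/64))/(-224 + T) = (T + 69/16)/(-224 + T) = (69/16 + T)/(-224 + T))
1/(99256 + x(170)) = 1/(99256 + (69/16 + 170)/(-224 + 170)) = 1/(99256 + (2789/16)/(-54)) = 1/(99256 - 1/54*2789/16) = 1/(99256 - 2789/864) = 1/(85754395/864) = 864/85754395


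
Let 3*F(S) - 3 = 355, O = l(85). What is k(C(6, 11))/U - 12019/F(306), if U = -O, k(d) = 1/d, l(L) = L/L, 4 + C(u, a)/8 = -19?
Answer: -3317065/32936 ≈ -100.71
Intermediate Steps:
C(u, a) = -184 (C(u, a) = -32 + 8*(-19) = -32 - 152 = -184)
l(L) = 1
O = 1
F(S) = 358/3 (F(S) = 1 + (1/3)*355 = 1 + 355/3 = 358/3)
U = -1 (U = -1*1 = -1)
k(C(6, 11))/U - 12019/F(306) = 1/(-184*(-1)) - 12019/358/3 = -1/184*(-1) - 12019*3/358 = 1/184 - 36057/358 = -3317065/32936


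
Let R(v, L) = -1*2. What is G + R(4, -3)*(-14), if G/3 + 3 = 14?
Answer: 61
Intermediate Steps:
G = 33 (G = -9 + 3*14 = -9 + 42 = 33)
R(v, L) = -2
G + R(4, -3)*(-14) = 33 - 2*(-14) = 33 + 28 = 61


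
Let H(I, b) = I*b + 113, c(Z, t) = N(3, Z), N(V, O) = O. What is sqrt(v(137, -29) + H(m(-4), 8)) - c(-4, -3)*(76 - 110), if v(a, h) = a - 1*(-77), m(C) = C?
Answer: -136 + sqrt(295) ≈ -118.82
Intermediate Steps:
c(Z, t) = Z
H(I, b) = 113 + I*b
v(a, h) = 77 + a (v(a, h) = a + 77 = 77 + a)
sqrt(v(137, -29) + H(m(-4), 8)) - c(-4, -3)*(76 - 110) = sqrt((77 + 137) + (113 - 4*8)) - (-4)*(76 - 110) = sqrt(214 + (113 - 32)) - (-4)*(-34) = sqrt(214 + 81) - 1*136 = sqrt(295) - 136 = -136 + sqrt(295)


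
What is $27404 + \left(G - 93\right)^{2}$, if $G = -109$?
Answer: $68208$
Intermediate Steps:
$27404 + \left(G - 93\right)^{2} = 27404 + \left(-109 - 93\right)^{2} = 27404 + \left(-202\right)^{2} = 27404 + 40804 = 68208$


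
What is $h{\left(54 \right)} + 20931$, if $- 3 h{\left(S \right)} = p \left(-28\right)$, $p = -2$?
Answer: $\frac{62737}{3} \approx 20912.0$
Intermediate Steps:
$h{\left(S \right)} = - \frac{56}{3}$ ($h{\left(S \right)} = - \frac{\left(-2\right) \left(-28\right)}{3} = \left(- \frac{1}{3}\right) 56 = - \frac{56}{3}$)
$h{\left(54 \right)} + 20931 = - \frac{56}{3} + 20931 = \frac{62737}{3}$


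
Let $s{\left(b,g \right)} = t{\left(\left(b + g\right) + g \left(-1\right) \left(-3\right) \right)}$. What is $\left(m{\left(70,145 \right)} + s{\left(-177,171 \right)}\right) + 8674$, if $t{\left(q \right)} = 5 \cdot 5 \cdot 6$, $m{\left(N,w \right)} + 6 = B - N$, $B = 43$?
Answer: $8791$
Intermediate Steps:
$m{\left(N,w \right)} = 37 - N$ ($m{\left(N,w \right)} = -6 - \left(-43 + N\right) = 37 - N$)
$t{\left(q \right)} = 150$ ($t{\left(q \right)} = 25 \cdot 6 = 150$)
$s{\left(b,g \right)} = 150$
$\left(m{\left(70,145 \right)} + s{\left(-177,171 \right)}\right) + 8674 = \left(\left(37 - 70\right) + 150\right) + 8674 = \left(-33 + 150\right) + 8674 = 117 + 8674 = 8791$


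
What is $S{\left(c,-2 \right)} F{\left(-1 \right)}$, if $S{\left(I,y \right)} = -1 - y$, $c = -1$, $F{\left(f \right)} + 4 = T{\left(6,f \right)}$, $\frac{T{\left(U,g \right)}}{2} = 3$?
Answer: $2$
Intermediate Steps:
$T{\left(U,g \right)} = 6$ ($T{\left(U,g \right)} = 2 \cdot 3 = 6$)
$F{\left(f \right)} = 2$ ($F{\left(f \right)} = -4 + 6 = 2$)
$S{\left(c,-2 \right)} F{\left(-1 \right)} = \left(-1 - -2\right) 2 = \left(-1 + 2\right) 2 = 1 \cdot 2 = 2$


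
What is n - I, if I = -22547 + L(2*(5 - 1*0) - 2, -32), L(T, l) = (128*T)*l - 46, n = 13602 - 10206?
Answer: 58757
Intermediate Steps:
n = 3396
L(T, l) = -46 + 128*T*l (L(T, l) = 128*T*l - 46 = -46 + 128*T*l)
I = -55361 (I = -22547 + (-46 + 128*(2*(5 - 1*0) - 2)*(-32)) = -22547 + (-46 + 128*(2*(5 + 0) - 2)*(-32)) = -22547 + (-46 + 128*(2*5 - 2)*(-32)) = -22547 + (-46 + 128*(10 - 2)*(-32)) = -22547 + (-46 + 128*8*(-32)) = -22547 + (-46 - 32768) = -22547 - 32814 = -55361)
n - I = 3396 - 1*(-55361) = 3396 + 55361 = 58757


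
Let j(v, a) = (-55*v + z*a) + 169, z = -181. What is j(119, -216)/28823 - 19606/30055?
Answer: 418295862/866275265 ≈ 0.48287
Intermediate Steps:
j(v, a) = 169 - 181*a - 55*v (j(v, a) = (-55*v - 181*a) + 169 = (-181*a - 55*v) + 169 = 169 - 181*a - 55*v)
j(119, -216)/28823 - 19606/30055 = (169 - 181*(-216) - 55*119)/28823 - 19606/30055 = (169 + 39096 - 6545)*(1/28823) - 19606*1/30055 = 32720*(1/28823) - 19606/30055 = 32720/28823 - 19606/30055 = 418295862/866275265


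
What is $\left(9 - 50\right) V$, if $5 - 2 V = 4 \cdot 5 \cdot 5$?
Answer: $\frac{3895}{2} \approx 1947.5$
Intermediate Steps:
$V = - \frac{95}{2}$ ($V = \frac{5}{2} - \frac{4 \cdot 5 \cdot 5}{2} = \frac{5}{2} - \frac{20 \cdot 5}{2} = \frac{5}{2} - 50 = - \frac{95}{2} \approx -47.5$)
$\left(9 - 50\right) V = \left(9 - 50\right) \left(- \frac{95}{2}\right) = \left(-41\right) \left(- \frac{95}{2}\right) = \frac{3895}{2}$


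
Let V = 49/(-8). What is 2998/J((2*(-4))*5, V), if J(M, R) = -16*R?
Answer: 1499/49 ≈ 30.592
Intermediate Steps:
V = -49/8 (V = 49*(-1/8) = -49/8 ≈ -6.1250)
2998/J((2*(-4))*5, V) = 2998/((-16*(-49/8))) = 2998/98 = 2998*(1/98) = 1499/49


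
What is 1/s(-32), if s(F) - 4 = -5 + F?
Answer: -1/33 ≈ -0.030303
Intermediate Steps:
s(F) = -1 + F (s(F) = 4 + (-5 + F) = -1 + F)
1/s(-32) = 1/(-1 - 32) = 1/(-33) = -1/33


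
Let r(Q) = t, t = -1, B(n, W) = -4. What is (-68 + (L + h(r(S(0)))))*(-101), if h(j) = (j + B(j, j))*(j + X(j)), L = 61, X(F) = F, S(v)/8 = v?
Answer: -303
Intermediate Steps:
S(v) = 8*v
r(Q) = -1
h(j) = 2*j*(-4 + j) (h(j) = (j - 4)*(j + j) = (-4 + j)*(2*j) = 2*j*(-4 + j))
(-68 + (L + h(r(S(0)))))*(-101) = (-68 + (61 + 2*(-1)*(-4 - 1)))*(-101) = (-68 + (61 + 2*(-1)*(-5)))*(-101) = (-68 + (61 + 10))*(-101) = (-68 + 71)*(-101) = 3*(-101) = -303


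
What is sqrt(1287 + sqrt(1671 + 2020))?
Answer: sqrt(1287 + sqrt(3691)) ≈ 36.712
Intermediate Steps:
sqrt(1287 + sqrt(1671 + 2020)) = sqrt(1287 + sqrt(3691))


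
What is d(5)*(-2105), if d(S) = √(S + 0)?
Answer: -2105*√5 ≈ -4706.9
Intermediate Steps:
d(S) = √S
d(5)*(-2105) = √5*(-2105) = -2105*√5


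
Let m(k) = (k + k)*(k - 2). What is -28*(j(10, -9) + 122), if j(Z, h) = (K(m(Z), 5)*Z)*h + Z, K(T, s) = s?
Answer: 8904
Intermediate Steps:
m(k) = 2*k*(-2 + k) (m(k) = (2*k)*(-2 + k) = 2*k*(-2 + k))
j(Z, h) = Z + 5*Z*h (j(Z, h) = (5*Z)*h + Z = 5*Z*h + Z = Z + 5*Z*h)
-28*(j(10, -9) + 122) = -28*(10*(1 + 5*(-9)) + 122) = -28*(10*(1 - 45) + 122) = -28*(10*(-44) + 122) = -28*(-440 + 122) = -28*(-318) = 8904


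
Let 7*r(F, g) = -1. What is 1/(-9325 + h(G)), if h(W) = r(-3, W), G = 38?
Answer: -7/65276 ≈ -0.00010724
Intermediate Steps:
r(F, g) = -⅐ (r(F, g) = (⅐)*(-1) = -⅐)
h(W) = -⅐
1/(-9325 + h(G)) = 1/(-9325 - ⅐) = 1/(-65276/7) = -7/65276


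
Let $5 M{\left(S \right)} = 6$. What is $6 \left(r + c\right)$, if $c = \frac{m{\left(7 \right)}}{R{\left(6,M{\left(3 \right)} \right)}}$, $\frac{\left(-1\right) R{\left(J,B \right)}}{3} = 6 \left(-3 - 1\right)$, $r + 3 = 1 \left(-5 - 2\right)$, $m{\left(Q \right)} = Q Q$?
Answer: $- \frac{671}{12} \approx -55.917$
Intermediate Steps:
$m{\left(Q \right)} = Q^{2}$
$r = -10$ ($r = -3 + 1 \left(-5 - 2\right) = -3 + 1 \left(-7\right) = -3 - 7 = -10$)
$M{\left(S \right)} = \frac{6}{5}$ ($M{\left(S \right)} = \frac{1}{5} \cdot 6 = \frac{6}{5}$)
$R{\left(J,B \right)} = 72$ ($R{\left(J,B \right)} = - 3 \cdot 6 \left(-3 - 1\right) = - 3 \cdot 6 \left(-4\right) = \left(-3\right) \left(-24\right) = 72$)
$c = \frac{49}{72}$ ($c = \frac{7^{2}}{72} = 49 \cdot \frac{1}{72} = \frac{49}{72} \approx 0.68056$)
$6 \left(r + c\right) = 6 \left(-10 + \frac{49}{72}\right) = 6 \left(- \frac{671}{72}\right) = - \frac{671}{12}$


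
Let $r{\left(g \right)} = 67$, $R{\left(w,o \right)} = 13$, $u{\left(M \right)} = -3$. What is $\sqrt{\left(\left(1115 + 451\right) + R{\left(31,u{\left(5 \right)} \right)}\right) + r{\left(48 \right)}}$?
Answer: $\sqrt{1646} \approx 40.571$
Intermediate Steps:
$\sqrt{\left(\left(1115 + 451\right) + R{\left(31,u{\left(5 \right)} \right)}\right) + r{\left(48 \right)}} = \sqrt{\left(\left(1115 + 451\right) + 13\right) + 67} = \sqrt{\left(1566 + 13\right) + 67} = \sqrt{1579 + 67} = \sqrt{1646}$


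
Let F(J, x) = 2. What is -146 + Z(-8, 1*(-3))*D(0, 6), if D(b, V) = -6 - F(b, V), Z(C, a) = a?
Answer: -122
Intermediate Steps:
D(b, V) = -8 (D(b, V) = -6 - 1*2 = -6 - 2 = -8)
-146 + Z(-8, 1*(-3))*D(0, 6) = -146 + (1*(-3))*(-8) = -146 - 3*(-8) = -146 + 24 = -122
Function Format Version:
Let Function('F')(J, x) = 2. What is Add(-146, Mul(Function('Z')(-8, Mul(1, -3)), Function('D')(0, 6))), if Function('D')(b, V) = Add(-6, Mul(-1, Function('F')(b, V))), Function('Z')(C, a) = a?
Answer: -122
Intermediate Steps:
Function('D')(b, V) = -8 (Function('D')(b, V) = Add(-6, Mul(-1, 2)) = Add(-6, -2) = -8)
Add(-146, Mul(Function('Z')(-8, Mul(1, -3)), Function('D')(0, 6))) = Add(-146, Mul(Mul(1, -3), -8)) = Add(-146, Mul(-3, -8)) = Add(-146, 24) = -122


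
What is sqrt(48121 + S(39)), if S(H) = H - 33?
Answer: sqrt(48127) ≈ 219.38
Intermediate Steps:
S(H) = -33 + H
sqrt(48121 + S(39)) = sqrt(48121 + (-33 + 39)) = sqrt(48121 + 6) = sqrt(48127)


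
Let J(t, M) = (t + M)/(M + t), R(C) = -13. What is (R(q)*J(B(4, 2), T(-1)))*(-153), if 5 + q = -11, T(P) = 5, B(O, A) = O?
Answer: 1989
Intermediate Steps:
q = -16 (q = -5 - 11 = -16)
J(t, M) = 1 (J(t, M) = (M + t)/(M + t) = 1)
(R(q)*J(B(4, 2), T(-1)))*(-153) = -13*1*(-153) = -13*(-153) = 1989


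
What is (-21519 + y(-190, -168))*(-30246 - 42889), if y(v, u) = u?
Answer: 1586078745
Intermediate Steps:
(-21519 + y(-190, -168))*(-30246 - 42889) = (-21519 - 168)*(-30246 - 42889) = -21687*(-73135) = 1586078745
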